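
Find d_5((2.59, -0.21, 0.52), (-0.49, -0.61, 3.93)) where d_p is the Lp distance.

(Σ|x_i - y_i|^5)^(1/5) = (|2.59 - (-0.49)|^5 + |-0.21 - (-0.61)|^5 + |0.52 - 3.93|^5)^(1/5)
= (3.08^5 + 0.4^5 + 3.41^5)^(1/5) ≈ (277.1747 + 0.0102 + 461.0753)^(1/5) = (738.2602)^(1/5) ≈ 3.7466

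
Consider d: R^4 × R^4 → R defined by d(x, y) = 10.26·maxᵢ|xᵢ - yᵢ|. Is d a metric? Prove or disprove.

Yes. The L∞ (Chebyshev) norm induces a metric on R^4, and multiplying a metric by a positive constant 10.26 > 0 preserves all four axioms: non-negativity (10.26·||x-y|| ≥ 0), identity (10.26·||x-y|| = 0 ⟺ ||x-y|| = 0 ⟺ x = y), symmetry (||x-y|| = ||y-x||), and the triangle inequality (10.26·||x-z|| ≤ 10.26·||x-y|| + 10.26·||y-z||). So d is a metric.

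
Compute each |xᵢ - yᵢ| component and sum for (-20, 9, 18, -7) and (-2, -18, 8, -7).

Σ|x_i - y_i| = |-20 - (-2)| + |9 - (-18)| + |18 - 8| + |-7 - (-7)| = 18 + 27 + 10 + 0 = 55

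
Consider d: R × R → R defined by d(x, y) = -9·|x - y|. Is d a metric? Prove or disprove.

No. With c = -9 < 0, d fails non-negativity: d(9, 17) = -9·|9 - 17| = -9·8 = -72 < 0.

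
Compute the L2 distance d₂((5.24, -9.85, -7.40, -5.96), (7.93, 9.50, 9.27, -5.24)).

√(Σ(x_i - y_i)²) = √((5.24 - 7.93)² + (-9.85 - 9.5)² + (-7.4 - 9.27)² + (-5.96 - (-5.24))²)
= √((-2.69)² + (-19.35)² + (-16.67)² + (-0.72)²) = √(7.2361 + 374.4225 + 277.8889 + 0.5184) = √660.0659 ≈ 25.6917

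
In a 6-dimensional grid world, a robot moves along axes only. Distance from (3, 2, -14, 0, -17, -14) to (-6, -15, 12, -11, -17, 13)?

Σ|x_i - y_i| = |3 - (-6)| + |2 - (-15)| + |-14 - 12| + |0 - (-11)| + |-17 - (-17)| + |-14 - 13| = 9 + 17 + 26 + 11 + 0 + 27 = 90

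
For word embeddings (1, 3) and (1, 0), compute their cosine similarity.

With u = (1, 3), v = (1, 0):
u·v = 1·1 + 3·0 = 1 + 0 = 1.
|u| = √(1² + 3²) = √10, |v| = √(1² + 0²) = √1, so |u||v| = √(10·1) = √10.
cos θ = (u·v)/(|u||v|) = 1/√10 ≈ 0.3162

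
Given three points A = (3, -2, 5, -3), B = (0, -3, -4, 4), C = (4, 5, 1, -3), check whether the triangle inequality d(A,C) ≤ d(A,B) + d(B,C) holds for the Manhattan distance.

d(A,B) = 3 + 1 + 9 + 7 = 20, d(B,C) = 4 + 8 + 5 + 7 = 24, d(A,C) = 1 + 7 + 4 + 0 = 12.
d(A,C) = 12 ≤ 20 + 24 = 44. Triangle inequality is satisfied.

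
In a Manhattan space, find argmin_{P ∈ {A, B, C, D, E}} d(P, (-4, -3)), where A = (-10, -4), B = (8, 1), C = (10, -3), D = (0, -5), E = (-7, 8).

Distances: d(A) = 7, d(B) = 16, d(C) = 14, d(D) = 6, d(E) = 14. Nearest: D = (0, -5) with distance 6.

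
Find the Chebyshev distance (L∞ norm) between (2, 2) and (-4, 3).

max(|x_i - y_i|) = max(|2 - (-4)|, |2 - 3|) = max(6, 1) = 6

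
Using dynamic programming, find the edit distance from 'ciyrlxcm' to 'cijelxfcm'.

Let D[i][j] be the edit distance between the first i characters of 'ciyrlxcm' and the first j characters of 'cijelxfcm', with D[i][0] = i, D[0][j] = j, and D[i][j] = D[i-1][j-1] if the characters match, else 1 + min(D[i-1][j], D[i][j-1], D[i-1][j-1]). Filling the table (rows: prefixes of 'ciyrlxcm', columns: prefixes of 'cijelxfcm'):
     ε  c  i  j  e  l  x  f  c  m
  ε  0  1  2  3  4  5  6  7  8  9
  c  1  0  1  2  3  4  5  6  7  8
  i  2  1  0  1  2  3  4  5  6  7
  y  3  2  1  1  2  3  4  5  6  7
  r  4  3  2  2  2  3  4  5  6  7
  l  5  4  3  3  3  2  3  4  5  6
  x  6  5  4  4  4  3  2  3  4  5
  c  7  6  5  5  5  4  3  3  3  4
  m  8  7  6  6  6  5  4  4  4  3
The bottom-right entry gives D[8][9] = 3, so no sequence of fewer than 3 edits works. Backtracking through the table gives one optimal edit sequence (3 edits):
  ciyrlxcm → cijrlxcm (sub y→j @3)
  cijrlxcm → cijelxcm (sub r→e @4)
  cijelxcm → cijelxfcm (ins f @7)
Edit distance = 3.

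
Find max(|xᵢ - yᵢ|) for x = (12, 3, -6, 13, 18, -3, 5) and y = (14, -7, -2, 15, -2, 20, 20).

max(|x_i - y_i|) = max(|12 - 14|, |3 - (-7)|, |-6 - (-2)|, |13 - 15|, |18 - (-2)|, |-3 - 20|, |5 - 20|) = max(2, 10, 4, 2, 20, 23, 15) = 23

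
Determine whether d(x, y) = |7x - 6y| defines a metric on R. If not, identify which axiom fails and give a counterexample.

No. d fails symmetry: d(9, 5) = |7·9 - 6·5| = |33| = 33, but d(5, 9) = |7·5 - 6·9| = |-19| = 19. Since 33 ≠ 19, d(x,y) ≠ d(y,x) in general.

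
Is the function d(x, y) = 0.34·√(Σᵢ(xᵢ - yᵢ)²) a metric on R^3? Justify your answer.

Yes. The L2 (Euclidean) norm induces a metric on R^3, and multiplying a metric by a positive constant 0.34 > 0 preserves all four axioms: non-negativity (0.34·||x-y|| ≥ 0), identity (0.34·||x-y|| = 0 ⟺ ||x-y|| = 0 ⟺ x = y), symmetry (||x-y|| = ||y-x||), and the triangle inequality (0.34·||x-z|| ≤ 0.34·||x-y|| + 0.34·||y-z||). So d is a metric.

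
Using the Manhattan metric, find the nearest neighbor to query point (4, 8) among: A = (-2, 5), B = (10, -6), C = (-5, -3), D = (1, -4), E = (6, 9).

Distances: d(A) = 9, d(B) = 20, d(C) = 20, d(D) = 15, d(E) = 3. Nearest: E = (6, 9) with distance 3.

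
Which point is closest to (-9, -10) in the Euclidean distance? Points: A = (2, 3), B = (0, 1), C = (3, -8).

Distances: d(A) ≈ 17.0294, d(B) ≈ 14.2127, d(C) ≈ 12.1655. Nearest: C = (3, -8) with distance 12.1655.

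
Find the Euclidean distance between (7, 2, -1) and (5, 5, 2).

√(Σ(x_i - y_i)²) = √((7 - 5)² + (2 - 5)² + (-1 - 2)²)
= √(2² + (-3)² + (-3)²) = √(4 + 9 + 9) = √22 ≈ 4.6904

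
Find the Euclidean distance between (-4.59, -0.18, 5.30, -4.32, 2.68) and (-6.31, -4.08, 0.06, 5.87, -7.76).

√(Σ(x_i - y_i)²) = √((-4.59 - (-6.31))² + (-0.18 - (-4.08))² + (5.3 - 0.06)² + (-4.32 - 5.87)² + (2.68 - (-7.76))²)
= √(1.72² + 3.9² + 5.24² + (-10.19)² + 10.44²) = √(2.9584 + 15.21 + 27.4576 + 103.8361 + 108.9936) = √258.4557 ≈ 16.0766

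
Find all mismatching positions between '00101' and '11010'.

Differing positions: 1, 2, 3, 4, 5. Hamming distance = 5.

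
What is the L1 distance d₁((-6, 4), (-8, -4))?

Σ|x_i - y_i| = |-6 - (-8)| + |4 - (-4)| = 2 + 8 = 10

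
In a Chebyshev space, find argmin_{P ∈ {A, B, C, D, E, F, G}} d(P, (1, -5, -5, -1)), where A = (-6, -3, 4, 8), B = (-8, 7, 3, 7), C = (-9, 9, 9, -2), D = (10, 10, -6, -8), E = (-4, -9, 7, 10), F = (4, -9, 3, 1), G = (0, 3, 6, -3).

Distances: d(A) = 9, d(B) = 12, d(C) = 14, d(D) = 15, d(E) = 12, d(F) = 8, d(G) = 11. Nearest: F = (4, -9, 3, 1) with distance 8.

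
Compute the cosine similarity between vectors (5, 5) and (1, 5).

With u = (5, 5), v = (1, 5):
u·v = 5·1 + 5·5 = 5 + 25 = 30.
|u| = √(5² + 5²) = √50, |v| = √(1² + 5²) = √26, so |u||v| = √(50·26) = √1300.
cos θ = (u·v)/(|u||v|) = 30/√1300 ≈ 0.8321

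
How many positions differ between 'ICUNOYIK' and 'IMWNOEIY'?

Differing positions: 2, 3, 6, 8. Hamming distance = 4.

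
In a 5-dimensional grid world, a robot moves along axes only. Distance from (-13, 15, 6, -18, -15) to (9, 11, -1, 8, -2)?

Σ|x_i - y_i| = |-13 - 9| + |15 - 11| + |6 - (-1)| + |-18 - 8| + |-15 - (-2)| = 22 + 4 + 7 + 26 + 13 = 72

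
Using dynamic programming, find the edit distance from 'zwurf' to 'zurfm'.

Let D[i][j] be the edit distance between the first i characters of 'zwurf' and the first j characters of 'zurfm', with D[i][0] = i, D[0][j] = j, and D[i][j] = D[i-1][j-1] if the characters match, else 1 + min(D[i-1][j], D[i][j-1], D[i-1][j-1]). Filling the table (rows: prefixes of 'zwurf', columns: prefixes of 'zurfm'):
     ε  z  u  r  f  m
  ε  0  1  2  3  4  5
  z  1  0  1  2  3  4
  w  2  1  1  2  3  4
  u  3  2  1  2  3  4
  r  4  3  2  1  2  3
  f  5  4  3  2  1  2
The bottom-right entry gives D[5][5] = 2, so no sequence of fewer than 2 edits works. Backtracking through the table gives one optimal edit sequence (2 edits):
  zwurf → zurf (del w @2)
  zurf → zurfm (ins m @5)
Edit distance = 2.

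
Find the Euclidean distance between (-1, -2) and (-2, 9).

√(Σ(x_i - y_i)²) = √((-1 - (-2))² + (-2 - 9)²)
= √(1² + (-11)²) = √(1 + 121) = √122 ≈ 11.0454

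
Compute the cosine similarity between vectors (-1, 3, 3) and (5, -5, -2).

With u = (-1, 3, 3), v = (5, -5, -2):
u·v = (-1)·5 + 3·(-5) + 3·(-2) = (-5) + (-15) + (-6) = -26.
|u| = √((-1)² + 3² + 3²) = √19, |v| = √(5² + (-5)² + (-2)²) = √54, so |u||v| = √(19·54) = √1026.
cos θ = (u·v)/(|u||v|) = -26/√1026 ≈ -0.8117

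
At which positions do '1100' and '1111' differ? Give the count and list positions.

Differing positions: 3, 4. Hamming distance = 2.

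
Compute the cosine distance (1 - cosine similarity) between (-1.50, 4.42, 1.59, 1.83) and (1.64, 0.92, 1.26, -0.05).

With u = (-1.50, 4.42, 1.59, 1.83), v = (1.64, 0.92, 1.26, -0.05):
u·v = (-1.5)·1.64 + 4.42·0.92 + 1.59·1.26 + 1.83·(-0.05) = (-2.46) + 4.0664 + 2.0034 + (-0.0915) = 3.5183.
|u| = √((-1.5)² + 4.42² + 1.59² + 1.83²) = √(2.25 + 19.5364 + 2.5281 + 3.3489) = √27.6634, |v| = √(1.64² + 0.92² + 1.26² + (-0.05)²) = √(2.6896 + 0.8464 + 1.5876 + 0.0025) = √5.1261.
cos θ = (u·v)/(|u||v|) = 3.5183/(√27.6634·√5.1261) ≈ 0.2955
Cosine distance = 1 - cos θ ≈ 1 - 0.2955 = 0.7045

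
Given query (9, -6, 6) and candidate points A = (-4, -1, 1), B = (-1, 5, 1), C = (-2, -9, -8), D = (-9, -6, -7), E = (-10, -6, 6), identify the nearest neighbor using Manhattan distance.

Distances: d(A) = 23, d(B) = 26, d(C) = 28, d(D) = 31, d(E) = 19. Nearest: E = (-10, -6, 6) with distance 19.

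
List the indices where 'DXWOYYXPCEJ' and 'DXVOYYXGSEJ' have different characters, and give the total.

Differing positions: 3, 8, 9. Hamming distance = 3.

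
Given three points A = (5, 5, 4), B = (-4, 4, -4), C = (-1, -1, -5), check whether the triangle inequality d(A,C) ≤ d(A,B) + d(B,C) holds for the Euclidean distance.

d(A,B) = √(9² + 1² + 8²) = √146 ≈ 12.083, d(B,C) = √(3² + 5² + 1²) = √35 ≈ 5.9161, d(A,C) = √(6² + 6² + 9²) = √153 ≈ 12.3693.
d(A,C) ≈ 12.3693 ≤ 12.083 + 5.9161 = 17.9991. Triangle inequality is satisfied.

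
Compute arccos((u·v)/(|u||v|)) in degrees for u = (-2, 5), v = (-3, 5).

With u = (-2, 5), v = (-3, 5):
u·v = (-2)·(-3) + 5·5 = 6 + 25 = 31.
|u| = √((-2)² + 5²) = √29, |v| = √((-3)² + 5²) = √34, so |u||v| = √(29·34) = √986.
cos θ = (u·v)/(|u||v|) = 31/√986 ≈ 0.987241
θ = arccos(0.987241) ≈ 9.16°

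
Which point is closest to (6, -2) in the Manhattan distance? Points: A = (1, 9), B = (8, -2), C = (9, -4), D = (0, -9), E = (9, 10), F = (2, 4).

Distances: d(A) = 16, d(B) = 2, d(C) = 5, d(D) = 13, d(E) = 15, d(F) = 10. Nearest: B = (8, -2) with distance 2.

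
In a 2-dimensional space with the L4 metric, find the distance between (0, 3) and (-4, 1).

(Σ|x_i - y_i|^4)^(1/4) = (|0 - (-4)|^4 + |3 - 1|^4)^(1/4)
= (4^4 + 2^4)^(1/4) = (256 + 16)^(1/4) = (272)^(1/4) ≈ 4.0611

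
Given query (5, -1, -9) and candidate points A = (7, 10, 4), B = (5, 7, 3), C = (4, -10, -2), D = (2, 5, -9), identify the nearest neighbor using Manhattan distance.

Distances: d(A) = 26, d(B) = 20, d(C) = 17, d(D) = 9. Nearest: D = (2, 5, -9) with distance 9.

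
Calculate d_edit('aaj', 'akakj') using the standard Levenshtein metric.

Let D[i][j] be the edit distance between the first i characters of 'aaj' and the first j characters of 'akakj', with D[i][0] = i, D[0][j] = j, and D[i][j] = D[i-1][j-1] if the characters match, else 1 + min(D[i-1][j], D[i][j-1], D[i-1][j-1]). Filling the table (rows: prefixes of 'aaj', columns: prefixes of 'akakj'):
     ε  a  k  a  k  j
  ε  0  1  2  3  4  5
  a  1  0  1  2  3  4
  a  2  1  1  1  2  3
  j  3  2  2  2  2  2
The bottom-right entry gives D[3][5] = 2, so no sequence of fewer than 2 edits works. Backtracking through the table gives one optimal edit sequence (2 edits):
  aaj → akaj (ins k @2)
  akaj → akakj (ins k @4)
Edit distance = 2.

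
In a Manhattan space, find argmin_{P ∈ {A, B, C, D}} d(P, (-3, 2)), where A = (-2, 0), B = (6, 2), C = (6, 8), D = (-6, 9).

Distances: d(A) = 3, d(B) = 9, d(C) = 15, d(D) = 10. Nearest: A = (-2, 0) with distance 3.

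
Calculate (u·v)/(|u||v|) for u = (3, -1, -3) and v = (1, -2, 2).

With u = (3, -1, -3), v = (1, -2, 2):
u·v = 3·1 + (-1)·(-2) + (-3)·2 = 3 + 2 + (-6) = -1.
|u| = √(3² + (-1)² + (-3)²) = √19, |v| = √(1² + (-2)² + 2²) = √9, so |u||v| = √(19·9) = √171.
cos θ = (u·v)/(|u||v|) = -1/√171 ≈ -0.0765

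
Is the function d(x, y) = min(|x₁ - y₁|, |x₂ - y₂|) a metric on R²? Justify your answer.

No. d fails identity of indiscernibles: take x = (-5, 0) and y = (-5, 4). Then d(x,y) = min(|-5 - (-5)|, |0 - 4|) = min(0, 4) = 0, yet x ≠ y.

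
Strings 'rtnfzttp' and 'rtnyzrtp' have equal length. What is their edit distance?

Let D[i][j] be the edit distance between the first i characters of 'rtnfzttp' and the first j characters of 'rtnyzrtp', with D[i][0] = i, D[0][j] = j, and D[i][j] = D[i-1][j-1] if the characters match, else 1 + min(D[i-1][j], D[i][j-1], D[i-1][j-1]). Filling the table (rows: prefixes of 'rtnfzttp', columns: prefixes of 'rtnyzrtp'):
     ε  r  t  n  y  z  r  t  p
  ε  0  1  2  3  4  5  6  7  8
  r  1  0  1  2  3  4  5  6  7
  t  2  1  0  1  2  3  4  5  6
  n  3  2  1  0  1  2  3  4  5
  f  4  3  2  1  1  2  3  4  5
  z  5  4  3  2  2  1  2  3  4
  t  6  5  4  3  3  2  2  2  3
  t  7  6  5  4  4  3  3  2  3
  p  8  7  6  5  5  4  4  3  2
The bottom-right entry gives D[8][8] = 2, so no sequence of fewer than 2 edits works. Backtracking through the table gives one optimal edit sequence (2 edits):
  rtnfzttp → rtnyzttp (sub f→y @4)
  rtnyzttp → rtnyzrtp (sub t→r @6)
Edit distance = 2.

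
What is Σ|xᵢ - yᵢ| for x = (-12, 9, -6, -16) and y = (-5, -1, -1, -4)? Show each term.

Σ|x_i - y_i| = |-12 - (-5)| + |9 - (-1)| + |-6 - (-1)| + |-16 - (-4)| = 7 + 10 + 5 + 12 = 34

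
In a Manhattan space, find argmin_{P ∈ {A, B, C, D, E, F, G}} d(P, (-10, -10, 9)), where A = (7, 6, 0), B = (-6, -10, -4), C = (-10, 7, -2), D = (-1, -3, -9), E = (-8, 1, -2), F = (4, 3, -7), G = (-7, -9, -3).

Distances: d(A) = 42, d(B) = 17, d(C) = 28, d(D) = 34, d(E) = 24, d(F) = 43, d(G) = 16. Nearest: G = (-7, -9, -3) with distance 16.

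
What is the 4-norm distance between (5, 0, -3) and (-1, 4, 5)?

(Σ|x_i - y_i|^4)^(1/4) = (|5 - (-1)|^4 + |0 - 4|^4 + |-3 - 5|^4)^(1/4)
= (6^4 + 4^4 + 8^4)^(1/4) = (1296 + 256 + 4096)^(1/4) = (5648)^(1/4) ≈ 8.6691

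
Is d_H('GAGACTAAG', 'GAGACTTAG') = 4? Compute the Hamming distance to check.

Differing positions: 7. Hamming distance = 1, so the claim that d_H = 4 is false.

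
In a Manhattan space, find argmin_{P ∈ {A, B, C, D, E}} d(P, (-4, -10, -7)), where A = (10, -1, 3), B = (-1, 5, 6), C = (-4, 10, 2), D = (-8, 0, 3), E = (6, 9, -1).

Distances: d(A) = 33, d(B) = 31, d(C) = 29, d(D) = 24, d(E) = 35. Nearest: D = (-8, 0, 3) with distance 24.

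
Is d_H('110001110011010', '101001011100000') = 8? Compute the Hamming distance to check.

Differing positions: 2, 3, 7, 9, 10, 11, 12, 14. Hamming distance = 8, so the claim is true.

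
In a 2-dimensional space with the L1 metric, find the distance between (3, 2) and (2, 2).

Σ|x_i - y_i| = |3 - 2| + |2 - 2| = 1 + 0 = 1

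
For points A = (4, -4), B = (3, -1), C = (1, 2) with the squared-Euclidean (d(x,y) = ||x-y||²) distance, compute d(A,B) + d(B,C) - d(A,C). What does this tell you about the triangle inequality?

d(A,B) = 1² + 3² = 10, d(B,C) = 2² + 3² = 13, d(A,C) = 3² + 6² = 45.
d(A,B) + d(B,C) - d(A,C) = 10 + 13 - 45 = 23 - 45 = -22. This is < 0, so the triangle inequality FAILS for these points (squared-Euclidean is not a metric).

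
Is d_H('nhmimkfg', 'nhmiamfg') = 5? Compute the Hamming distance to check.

Differing positions: 5, 6. Hamming distance = 2, so the claim that d_H = 5 is false.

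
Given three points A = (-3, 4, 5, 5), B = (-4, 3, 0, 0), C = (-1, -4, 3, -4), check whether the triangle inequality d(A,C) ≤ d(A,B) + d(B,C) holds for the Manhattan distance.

d(A,B) = 1 + 1 + 5 + 5 = 12, d(B,C) = 3 + 7 + 3 + 4 = 17, d(A,C) = 2 + 8 + 2 + 9 = 21.
d(A,C) = 21 ≤ 12 + 17 = 29. Triangle inequality is satisfied.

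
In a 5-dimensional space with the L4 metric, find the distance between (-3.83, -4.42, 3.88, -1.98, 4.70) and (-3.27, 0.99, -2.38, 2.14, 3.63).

(Σ|x_i - y_i|^4)^(1/4) = (|-3.83 - (-3.27)|^4 + |-4.42 - 0.99|^4 + |3.88 - (-2.38)|^4 + |-1.98 - 2.14|^4 + |4.7 - 3.63|^4)^(1/4)
= (0.56^4 + 5.41^4 + 6.26^4 + 4.12^4 + 1.07^4)^(1/4) ≈ (0.0983 + 856.6217 + 1535.668 + 288.1303 + 1.3108)^(1/4) = (2681.8291)^(1/4) ≈ 7.1963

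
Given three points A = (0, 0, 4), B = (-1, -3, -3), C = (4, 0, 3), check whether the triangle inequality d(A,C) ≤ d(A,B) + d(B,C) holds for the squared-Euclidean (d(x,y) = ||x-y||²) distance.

d(A,B) = 1² + 3² + 7² = 59, d(B,C) = 5² + 3² + 6² = 70, d(A,C) = 4² + 0² + 1² = 17.
d(A,C) = 17 ≤ 59 + 70 = 129. Triangle inequality is satisfied.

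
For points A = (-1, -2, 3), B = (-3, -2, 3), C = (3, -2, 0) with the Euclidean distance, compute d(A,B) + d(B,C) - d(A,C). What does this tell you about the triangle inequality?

d(A,B) = √(2² + 0² + 0²) = √4 = 2, d(B,C) = √(6² + 0² + 3²) = √45 ≈ 6.7082, d(A,C) = √(4² + 0² + 3²) = √25 = 5.
d(A,B) + d(B,C) - d(A,C) = 2 + 6.7082 - 5 = 8.7082 - 5 = 3.7082 (to 4 decimal places). This is ≥ 0, so the triangle inequality holds for these points.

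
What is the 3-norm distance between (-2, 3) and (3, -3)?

(Σ|x_i - y_i|^3)^(1/3) = (|-2 - 3|^3 + |3 - (-3)|^3)^(1/3)
= (5^3 + 6^3)^(1/3) = (125 + 216)^(1/3) = (341)^(1/3) ≈ 6.9864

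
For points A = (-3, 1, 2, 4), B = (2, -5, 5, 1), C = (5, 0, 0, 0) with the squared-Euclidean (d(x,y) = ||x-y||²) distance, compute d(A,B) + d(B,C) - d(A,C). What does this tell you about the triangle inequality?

d(A,B) = 5² + 6² + 3² + 3² = 79, d(B,C) = 3² + 5² + 5² + 1² = 60, d(A,C) = 8² + 1² + 2² + 4² = 85.
d(A,B) + d(B,C) - d(A,C) = 79 + 60 - 85 = 139 - 85 = 54. This is ≥ 0, so the triangle inequality holds for these points.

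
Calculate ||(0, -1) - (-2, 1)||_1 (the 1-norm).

Σ|x_i - y_i| = |0 - (-2)| + |-1 - 1| = 2 + 2 = 4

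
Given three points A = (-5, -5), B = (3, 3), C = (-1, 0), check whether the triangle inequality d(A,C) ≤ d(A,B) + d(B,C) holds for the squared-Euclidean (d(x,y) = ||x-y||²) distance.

d(A,B) = 8² + 8² = 128, d(B,C) = 4² + 3² = 25, d(A,C) = 4² + 5² = 41.
d(A,C) = 41 ≤ 128 + 25 = 153. Triangle inequality is satisfied.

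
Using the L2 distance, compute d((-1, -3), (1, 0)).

(Σ|x_i - y_i|^2)^(1/2) = (|-1 - 1|^2 + |-3 - 0|^2)^(1/2)
= (2^2 + 3^2)^(1/2) = (4 + 9)^(1/2) = (13)^(1/2) ≈ 3.6056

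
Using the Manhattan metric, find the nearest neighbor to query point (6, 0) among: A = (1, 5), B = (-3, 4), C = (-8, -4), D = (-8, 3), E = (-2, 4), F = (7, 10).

Distances: d(A) = 10, d(B) = 13, d(C) = 18, d(D) = 17, d(E) = 12, d(F) = 11. Nearest: A = (1, 5) with distance 10.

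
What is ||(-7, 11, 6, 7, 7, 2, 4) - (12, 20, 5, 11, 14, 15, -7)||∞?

max(|x_i - y_i|) = max(|-7 - 12|, |11 - 20|, |6 - 5|, |7 - 11|, |7 - 14|, |2 - 15|, |4 - (-7)|) = max(19, 9, 1, 4, 7, 13, 11) = 19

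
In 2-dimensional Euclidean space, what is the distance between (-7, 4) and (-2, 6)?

√(Σ(x_i - y_i)²) = √((-7 - (-2))² + (4 - 6)²)
= √((-5)² + (-2)²) = √(25 + 4) = √29 ≈ 5.3852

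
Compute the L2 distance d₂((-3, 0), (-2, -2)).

√(Σ(x_i - y_i)²) = √((-3 - (-2))² + (0 - (-2))²)
= √((-1)² + 2²) = √(1 + 4) = √5 ≈ 2.2361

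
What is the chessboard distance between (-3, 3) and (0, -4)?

max(|x_i - y_i|) = max(|-3 - 0|, |3 - (-4)|) = max(3, 7) = 7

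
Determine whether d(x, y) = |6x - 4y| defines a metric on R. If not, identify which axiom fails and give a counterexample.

No. d fails symmetry: d(1, 6) = |6·1 - 4·6| = |-18| = 18, but d(6, 1) = |6·6 - 4·1| = |32| = 32. Since 18 ≠ 32, d(x,y) ≠ d(y,x) in general.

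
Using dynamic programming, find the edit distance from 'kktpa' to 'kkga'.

Let D[i][j] be the edit distance between the first i characters of 'kktpa' and the first j characters of 'kkga', with D[i][0] = i, D[0][j] = j, and D[i][j] = D[i-1][j-1] if the characters match, else 1 + min(D[i-1][j], D[i][j-1], D[i-1][j-1]). Filling the table (rows: prefixes of 'kktpa', columns: prefixes of 'kkga'):
     ε  k  k  g  a
  ε  0  1  2  3  4
  k  1  0  1  2  3
  k  2  1  0  1  2
  t  3  2  1  1  2
  p  4  3  2  2  2
  a  5  4  3  3  2
The bottom-right entry gives D[5][4] = 2, so no sequence of fewer than 2 edits works. Backtracking through the table gives one optimal edit sequence (2 edits):
  kktpa → kkpa (del t @3)
  kkpa → kkga (sub p→g @3)
Edit distance = 2.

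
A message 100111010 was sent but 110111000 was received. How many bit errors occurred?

Differing positions: 2, 8. Hamming distance = 2.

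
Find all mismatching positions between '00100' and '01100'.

Differing positions: 2. Hamming distance = 1.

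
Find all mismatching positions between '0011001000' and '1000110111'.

Differing positions: 1, 3, 4, 5, 6, 7, 8, 9, 10. Hamming distance = 9.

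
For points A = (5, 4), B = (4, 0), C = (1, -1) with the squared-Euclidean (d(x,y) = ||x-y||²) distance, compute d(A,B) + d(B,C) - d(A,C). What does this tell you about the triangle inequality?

d(A,B) = 1² + 4² = 17, d(B,C) = 3² + 1² = 10, d(A,C) = 4² + 5² = 41.
d(A,B) + d(B,C) - d(A,C) = 17 + 10 - 41 = 27 - 41 = -14. This is < 0, so the triangle inequality FAILS for these points (squared-Euclidean is not a metric).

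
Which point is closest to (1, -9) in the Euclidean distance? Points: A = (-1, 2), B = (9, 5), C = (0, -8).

Distances: d(A) ≈ 11.1803, d(B) ≈ 16.1245, d(C) ≈ 1.4142. Nearest: C = (0, -8) with distance 1.4142.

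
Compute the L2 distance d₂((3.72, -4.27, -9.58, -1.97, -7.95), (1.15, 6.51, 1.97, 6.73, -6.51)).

√(Σ(x_i - y_i)²) = √((3.72 - 1.15)² + (-4.27 - 6.51)² + (-9.58 - 1.97)² + (-1.97 - 6.73)² + (-7.95 - (-6.51))²)
= √(2.57² + (-10.78)² + (-11.55)² + (-8.7)² + (-1.44)²) = √(6.6049 + 116.2084 + 133.4025 + 75.69 + 2.0736) = √333.9794 ≈ 18.2751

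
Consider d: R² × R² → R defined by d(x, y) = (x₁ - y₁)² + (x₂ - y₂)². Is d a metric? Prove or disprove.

No. The squared Euclidean distance fails the triangle inequality. Counterexample: x = (0, 0), y = (3, 2), z = (6, 4). d(x,z) = 6² + 4² = 52, but d(x,y) + d(y,z) = (3² + 2²) + (3² + 2²) = 13 + 13 = 26. Since 52 > 26, the triangle inequality is violated. (Note: √d, the ordinary Euclidean distance, IS a metric.)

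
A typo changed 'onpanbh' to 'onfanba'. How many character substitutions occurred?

Differing positions: 3, 7. Hamming distance = 2.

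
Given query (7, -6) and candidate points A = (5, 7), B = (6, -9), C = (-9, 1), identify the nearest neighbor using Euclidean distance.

Distances: d(A) ≈ 13.1529, d(B) ≈ 3.1623, d(C) ≈ 17.4642. Nearest: B = (6, -9) with distance 3.1623.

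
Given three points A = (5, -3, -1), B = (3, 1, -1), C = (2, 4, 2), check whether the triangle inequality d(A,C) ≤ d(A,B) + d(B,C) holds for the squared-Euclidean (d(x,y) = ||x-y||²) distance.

d(A,B) = 2² + 4² + 0² = 20, d(B,C) = 1² + 3² + 3² = 19, d(A,C) = 3² + 7² + 3² = 67.
d(A,C) = 67 > 20 + 19 = 39. Triangle inequality is VIOLATED. (Squared-Euclidean is not a metric — this is a counterexample.)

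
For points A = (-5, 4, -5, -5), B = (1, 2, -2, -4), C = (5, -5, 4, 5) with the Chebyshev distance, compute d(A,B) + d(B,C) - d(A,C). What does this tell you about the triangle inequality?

d(A,B) = max(6, 2, 3, 1) = 6, d(B,C) = max(4, 7, 6, 9) = 9, d(A,C) = max(10, 9, 9, 10) = 10.
d(A,B) + d(B,C) - d(A,C) = 6 + 9 - 10 = 15 - 10 = 5. This is ≥ 0, so the triangle inequality holds for these points.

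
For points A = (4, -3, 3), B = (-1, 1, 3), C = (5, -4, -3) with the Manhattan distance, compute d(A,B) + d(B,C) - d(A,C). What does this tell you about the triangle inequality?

d(A,B) = 5 + 4 + 0 = 9, d(B,C) = 6 + 5 + 6 = 17, d(A,C) = 1 + 1 + 6 = 8.
d(A,B) + d(B,C) - d(A,C) = 9 + 17 - 8 = 26 - 8 = 18. This is ≥ 0, so the triangle inequality holds for these points.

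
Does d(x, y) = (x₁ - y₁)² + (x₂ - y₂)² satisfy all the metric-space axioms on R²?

No. The squared Euclidean distance fails the triangle inequality. Counterexample: x = (0, 0), y = (5, 1), z = (10, 2). d(x,z) = 10² + 2² = 104, but d(x,y) + d(y,z) = (5² + 1²) + (5² + 1²) = 26 + 26 = 52. Since 104 > 52, the triangle inequality is violated. (Note: √d, the ordinary Euclidean distance, IS a metric.)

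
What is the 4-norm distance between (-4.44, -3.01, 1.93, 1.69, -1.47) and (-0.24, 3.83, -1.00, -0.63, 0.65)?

(Σ|x_i - y_i|^4)^(1/4) = (|-4.44 - (-0.24)|^4 + |-3.01 - 3.83|^4 + |1.93 - (-1)|^4 + |1.69 - (-0.63)|^4 + |-1.47 - 0.65|^4)^(1/4)
= (4.2^4 + 6.84^4 + 2.93^4 + 2.32^4 + 2.12^4)^(1/4) ≈ (311.1696 + 2188.8924 + 73.7005 + 28.9702 + 20.1996)^(1/4) = (2622.9323)^(1/4) ≈ 7.1564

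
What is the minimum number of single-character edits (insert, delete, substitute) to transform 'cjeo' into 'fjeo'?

Let D[i][j] be the edit distance between the first i characters of 'cjeo' and the first j characters of 'fjeo', with D[i][0] = i, D[0][j] = j, and D[i][j] = D[i-1][j-1] if the characters match, else 1 + min(D[i-1][j], D[i][j-1], D[i-1][j-1]). Filling the table (rows: prefixes of 'cjeo', columns: prefixes of 'fjeo'):
     ε  f  j  e  o
  ε  0  1  2  3  4
  c  1  1  2  3  4
  j  2  2  1  2  3
  e  3  3  2  1  2
  o  4  4  3  2  1
The bottom-right entry gives D[4][4] = 1, so no sequence of fewer than 1 edit works. Backtracking through the table gives one optimal edit sequence (1 edit):
  cjeo → fjeo (sub c→f @1)
Edit distance = 1.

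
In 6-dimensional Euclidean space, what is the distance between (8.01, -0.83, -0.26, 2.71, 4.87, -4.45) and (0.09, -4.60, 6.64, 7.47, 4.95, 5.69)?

√(Σ(x_i - y_i)²) = √((8.01 - 0.09)² + (-0.83 - (-4.6))² + (-0.26 - 6.64)² + (2.71 - 7.47)² + (4.87 - 4.95)² + (-4.45 - 5.69)²)
= √(7.92² + 3.77² + (-6.9)² + (-4.76)² + (-0.08)² + (-10.14)²) = √(62.7264 + 14.2129 + 47.61 + 22.6576 + 0.0064 + 102.8196) = √250.0329 ≈ 15.8124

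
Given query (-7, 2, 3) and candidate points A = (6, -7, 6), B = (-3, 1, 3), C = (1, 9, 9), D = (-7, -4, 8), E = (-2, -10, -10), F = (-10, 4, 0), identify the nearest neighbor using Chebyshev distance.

Distances: d(A) = 13, d(B) = 4, d(C) = 8, d(D) = 6, d(E) = 13, d(F) = 3. Nearest: F = (-10, 4, 0) with distance 3.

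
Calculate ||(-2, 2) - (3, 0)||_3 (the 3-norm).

(Σ|x_i - y_i|^3)^(1/3) = (|-2 - 3|^3 + |2 - 0|^3)^(1/3)
= (5^3 + 2^3)^(1/3) = (125 + 8)^(1/3) = (133)^(1/3) ≈ 5.1045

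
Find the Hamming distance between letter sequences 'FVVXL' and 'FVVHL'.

Differing positions: 4. Hamming distance = 1.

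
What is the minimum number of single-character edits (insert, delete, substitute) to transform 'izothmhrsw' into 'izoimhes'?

Let D[i][j] be the edit distance between the first i characters of 'izothmhrsw' and the first j characters of 'izoimhes', with D[i][0] = i, D[0][j] = j, and D[i][j] = D[i-1][j-1] if the characters match, else 1 + min(D[i-1][j], D[i][j-1], D[i-1][j-1]). Filling the table (rows: prefixes of 'izothmhrsw', columns: prefixes of 'izoimhes'):
     ε  i  z  o  i  m  h  e  s
  ε  0  1  2  3  4  5  6  7  8
  i  1  0  1  2  3  4  5  6  7
  z  2  1  0  1  2  3  4  5  6
  o  3  2  1  0  1  2  3  4  5
  t  4  3  2  1  1  2  3  4  5
  h  5  4  3  2  2  2  2  3  4
  m  6  5  4  3  3  2  3  3  4
  h  7  6  5  4  4  3  2  3  4
  r  8  7  6  5  5  4  3  3  4
  s  9  8  7  6  6  5  4  4  3
  w 10  9  8  7  7  6  5  5  4
The bottom-right entry gives D[10][8] = 4, so no sequence of fewer than 4 edits works. Backtracking through the table gives one optimal edit sequence (4 edits):
  izothmhrsw → izohmhrsw (del t @4)
  izohmhrsw → izoimhrsw (sub h→i @4)
  izoimhrsw → izoimhesw (sub r→e @7)
  izoimhesw → izoimhes (del w @9)
Edit distance = 4.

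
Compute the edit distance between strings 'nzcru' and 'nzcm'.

Let D[i][j] be the edit distance between the first i characters of 'nzcru' and the first j characters of 'nzcm', with D[i][0] = i, D[0][j] = j, and D[i][j] = D[i-1][j-1] if the characters match, else 1 + min(D[i-1][j], D[i][j-1], D[i-1][j-1]). Filling the table (rows: prefixes of 'nzcru', columns: prefixes of 'nzcm'):
     ε  n  z  c  m
  ε  0  1  2  3  4
  n  1  0  1  2  3
  z  2  1  0  1  2
  c  3  2  1  0  1
  r  4  3  2  1  1
  u  5  4  3  2  2
The bottom-right entry gives D[5][4] = 2, so no sequence of fewer than 2 edits works. Backtracking through the table gives one optimal edit sequence (2 edits):
  nzcru → nzcu (del r @4)
  nzcu → nzcm (sub u→m @4)
Edit distance = 2.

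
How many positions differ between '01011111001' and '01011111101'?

Differing positions: 9. Hamming distance = 1.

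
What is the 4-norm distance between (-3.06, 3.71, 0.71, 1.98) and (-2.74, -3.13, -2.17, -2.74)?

(Σ|x_i - y_i|^4)^(1/4) = (|-3.06 - (-2.74)|^4 + |3.71 - (-3.13)|^4 + |0.71 - (-2.17)|^4 + |1.98 - (-2.74)|^4)^(1/4)
= (0.32^4 + 6.84^4 + 2.88^4 + 4.72^4)^(1/4) ≈ (0.0105 + 2188.8924 + 68.7971 + 496.3271)^(1/4) = (2754.0271)^(1/4) ≈ 7.2442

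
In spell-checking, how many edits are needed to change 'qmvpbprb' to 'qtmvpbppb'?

Let D[i][j] be the edit distance between the first i characters of 'qmvpbprb' and the first j characters of 'qtmvpbppb', with D[i][0] = i, D[0][j] = j, and D[i][j] = D[i-1][j-1] if the characters match, else 1 + min(D[i-1][j], D[i][j-1], D[i-1][j-1]). Filling the table (rows: prefixes of 'qmvpbprb', columns: prefixes of 'qtmvpbppb'):
     ε  q  t  m  v  p  b  p  p  b
  ε  0  1  2  3  4  5  6  7  8  9
  q  1  0  1  2  3  4  5  6  7  8
  m  2  1  1  1  2  3  4  5  6  7
  v  3  2  2  2  1  2  3  4  5  6
  p  4  3  3  3  2  1  2  3  4  5
  b  5  4  4  4  3  2  1  2  3  4
  p  6  5  5  5  4  3  2  1  2  3
  r  7  6  6  6  5  4  3  2  2  3
  b  8  7  7  7  6  5  4  3  3  2
The bottom-right entry gives D[8][9] = 2, so no sequence of fewer than 2 edits works. Backtracking through the table gives one optimal edit sequence (2 edits):
  qmvpbprb → qtmvpbprb (ins t @2)
  qtmvpbprb → qtmvpbppb (sub r→p @8)
Edit distance = 2.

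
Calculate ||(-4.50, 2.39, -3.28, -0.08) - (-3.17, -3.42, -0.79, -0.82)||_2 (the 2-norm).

(Σ|x_i - y_i|^2)^(1/2) = (|-4.5 - (-3.17)|^2 + |2.39 - (-3.42)|^2 + |-3.28 - (-0.79)|^2 + |-0.08 - (-0.82)|^2)^(1/2)
= (1.33^2 + 5.81^2 + 2.49^2 + 0.74^2)^(1/2) = (1.7689 + 33.7561 + 6.2001 + 0.5476)^(1/2) = (42.2727)^(1/2) ≈ 6.5017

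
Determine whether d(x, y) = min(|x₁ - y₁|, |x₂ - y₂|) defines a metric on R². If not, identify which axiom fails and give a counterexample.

No. d fails identity of indiscernibles: take x = (-4, 0) and y = (-4, 7). Then d(x,y) = min(|-4 - (-4)|, |0 - 7|) = min(0, 7) = 0, yet x ≠ y.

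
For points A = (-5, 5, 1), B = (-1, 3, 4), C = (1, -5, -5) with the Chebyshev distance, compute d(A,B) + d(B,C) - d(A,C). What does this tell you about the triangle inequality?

d(A,B) = max(4, 2, 3) = 4, d(B,C) = max(2, 8, 9) = 9, d(A,C) = max(6, 10, 6) = 10.
d(A,B) + d(B,C) - d(A,C) = 4 + 9 - 10 = 13 - 10 = 3. This is ≥ 0, so the triangle inequality holds for these points.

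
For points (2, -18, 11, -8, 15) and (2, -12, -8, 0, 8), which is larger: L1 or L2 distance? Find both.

L1 = |2 - 2| + |-18 - (-12)| + |11 - (-8)| + |-8 - 0| + |15 - 8| = 0 + 6 + 19 + 8 + 7 = 40
L2 = √(0² + 6² + 19² + 8² + 7²) = √510 ≈ 22.5832
L1 ≥ L2 always (equality iff movement is along one axis); L1 > L2 here.
Ratio L1/L2 = 40/√510 ≈ 1.7712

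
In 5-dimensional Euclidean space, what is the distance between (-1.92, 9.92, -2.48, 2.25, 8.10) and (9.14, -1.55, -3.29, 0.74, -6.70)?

√(Σ(x_i - y_i)²) = √((-1.92 - 9.14)² + (9.92 - (-1.55))² + (-2.48 - (-3.29))² + (2.25 - 0.74)² + (8.1 - (-6.7))²)
= √((-11.06)² + 11.47² + 0.81² + 1.51² + 14.8²) = √(122.3236 + 131.5609 + 0.6561 + 2.2801 + 219.04) = √475.8607 ≈ 21.8142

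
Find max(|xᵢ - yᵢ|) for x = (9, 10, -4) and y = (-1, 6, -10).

max(|x_i - y_i|) = max(|9 - (-1)|, |10 - 6|, |-4 - (-10)|) = max(10, 4, 6) = 10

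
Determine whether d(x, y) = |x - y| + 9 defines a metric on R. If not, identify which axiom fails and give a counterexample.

No. d fails identity of indiscernibles (specifically d(x,x) = 0): d(-8, -8) = |-8 - (-8)| + 9 = 0 + 9 = 9 ≠ 0.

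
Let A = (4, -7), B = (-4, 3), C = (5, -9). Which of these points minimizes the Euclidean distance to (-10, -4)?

Distances: d(A) ≈ 14.3178, d(B) ≈ 9.2195, d(C) ≈ 15.8114. Nearest: B = (-4, 3) with distance 9.2195.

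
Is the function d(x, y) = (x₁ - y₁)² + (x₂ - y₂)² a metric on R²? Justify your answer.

No. The squared Euclidean distance fails the triangle inequality. Counterexample: x = (0, 0), y = (4, 5), z = (8, 10). d(x,z) = 8² + 10² = 164, but d(x,y) + d(y,z) = (4² + 5²) + (4² + 5²) = 41 + 41 = 82. Since 164 > 82, the triangle inequality is violated. (Note: √d, the ordinary Euclidean distance, IS a metric.)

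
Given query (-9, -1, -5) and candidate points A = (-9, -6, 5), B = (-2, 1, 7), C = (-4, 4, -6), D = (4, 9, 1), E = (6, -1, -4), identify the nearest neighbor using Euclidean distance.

Distances: d(A) ≈ 11.1803, d(B) ≈ 14.0357, d(C) ≈ 7.1414, d(D) ≈ 17.4642, d(E) ≈ 15.0333. Nearest: C = (-4, 4, -6) with distance 7.1414.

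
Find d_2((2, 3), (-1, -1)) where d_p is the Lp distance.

(Σ|x_i - y_i|^2)^(1/2) = (|2 - (-1)|^2 + |3 - (-1)|^2)^(1/2)
= (3^2 + 4^2)^(1/2) = (9 + 16)^(1/2) = (25)^(1/2) = 5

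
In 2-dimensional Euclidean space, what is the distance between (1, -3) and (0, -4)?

√(Σ(x_i - y_i)²) = √((1 - 0)² + (-3 - (-4))²)
= √(1² + 1²) = √(1 + 1) = √2 ≈ 1.4142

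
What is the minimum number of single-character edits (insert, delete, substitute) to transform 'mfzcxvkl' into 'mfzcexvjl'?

Let D[i][j] be the edit distance between the first i characters of 'mfzcxvkl' and the first j characters of 'mfzcexvjl', with D[i][0] = i, D[0][j] = j, and D[i][j] = D[i-1][j-1] if the characters match, else 1 + min(D[i-1][j], D[i][j-1], D[i-1][j-1]). Filling the table (rows: prefixes of 'mfzcxvkl', columns: prefixes of 'mfzcexvjl'):
     ε  m  f  z  c  e  x  v  j  l
  ε  0  1  2  3  4  5  6  7  8  9
  m  1  0  1  2  3  4  5  6  7  8
  f  2  1  0  1  2  3  4  5  6  7
  z  3  2  1  0  1  2  3  4  5  6
  c  4  3  2  1  0  1  2  3  4  5
  x  5  4  3  2  1  1  1  2  3  4
  v  6  5  4  3  2  2  2  1  2  3
  k  7  6  5  4  3  3  3  2  2  3
  l  8  7  6  5  4  4  4  3  3  2
The bottom-right entry gives D[8][9] = 2, so no sequence of fewer than 2 edits works. Backtracking through the table gives one optimal edit sequence (2 edits):
  mfzcxvkl → mfzcexvkl (ins e @5)
  mfzcexvkl → mfzcexvjl (sub k→j @8)
Edit distance = 2.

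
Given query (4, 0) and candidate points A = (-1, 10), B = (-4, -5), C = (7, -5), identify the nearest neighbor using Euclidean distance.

Distances: d(A) ≈ 11.1803, d(B) ≈ 9.434, d(C) ≈ 5.831. Nearest: C = (7, -5) with distance 5.831.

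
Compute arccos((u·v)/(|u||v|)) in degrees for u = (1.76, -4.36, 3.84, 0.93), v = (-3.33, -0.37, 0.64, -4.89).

With u = (1.76, -4.36, 3.84, 0.93), v = (-3.33, -0.37, 0.64, -4.89):
u·v = 1.76·(-3.33) + (-4.36)·(-0.37) + 3.84·0.64 + 0.93·(-4.89) = (-5.8608) + 1.6132 + 2.4576 + (-4.5477) = -6.3377.
|u| = √(1.76² + (-4.36)² + 3.84² + 0.93²) = √(3.0976 + 19.0096 + 14.7456 + 0.8649) = √37.7177, |v| = √((-3.33)² + (-0.37)² + 0.64² + (-4.89)²) = √(11.0889 + 0.1369 + 0.4096 + 23.9121) = √35.5475.
cos θ = (u·v)/(|u||v|) = -6.3377/(√37.7177·√35.5475) ≈ -0.173083
θ = arccos(-0.173083) ≈ 99.97°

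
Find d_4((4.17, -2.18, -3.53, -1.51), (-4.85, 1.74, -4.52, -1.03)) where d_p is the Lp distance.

(Σ|x_i - y_i|^4)^(1/4) = (|4.17 - (-4.85)|^4 + |-2.18 - 1.74|^4 + |-3.53 - (-4.52)|^4 + |-1.51 - (-1.03)|^4)^(1/4)
= (9.02^4 + 3.92^4 + 0.99^4 + 0.48^4)^(1/4) ≈ (6619.5147 + 236.1262 + 0.9606 + 0.0531)^(1/4) = (6856.6546)^(1/4) ≈ 9.0997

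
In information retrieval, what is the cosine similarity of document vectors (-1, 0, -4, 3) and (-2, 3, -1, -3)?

With u = (-1, 0, -4, 3), v = (-2, 3, -1, -3):
u·v = (-1)·(-2) + 0·3 + (-4)·(-1) + 3·(-3) = 2 + 0 + 4 + (-9) = -3.
|u| = √((-1)² + 0² + (-4)² + 3²) = √26, |v| = √((-2)² + 3² + (-1)² + (-3)²) = √23, so |u||v| = √(26·23) = √598.
cos θ = (u·v)/(|u||v|) = -3/√598 ≈ -0.1227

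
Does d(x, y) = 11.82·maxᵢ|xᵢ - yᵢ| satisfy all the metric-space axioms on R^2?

Yes. The L∞ (Chebyshev) norm induces a metric on R^2, and multiplying a metric by a positive constant 11.82 > 0 preserves all four axioms: non-negativity (11.82·||x-y|| ≥ 0), identity (11.82·||x-y|| = 0 ⟺ ||x-y|| = 0 ⟺ x = y), symmetry (||x-y|| = ||y-x||), and the triangle inequality (11.82·||x-z|| ≤ 11.82·||x-y|| + 11.82·||y-z||). So d is a metric.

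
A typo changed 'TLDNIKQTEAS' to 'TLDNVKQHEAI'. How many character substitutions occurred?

Differing positions: 5, 8, 11. Hamming distance = 3.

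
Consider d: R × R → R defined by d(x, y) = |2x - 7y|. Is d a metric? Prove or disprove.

No. d fails symmetry: d(4, 2) = |2·4 - 7·2| = |-6| = 6, but d(2, 4) = |2·2 - 7·4| = |-24| = 24. Since 6 ≠ 24, d(x,y) ≠ d(y,x) in general.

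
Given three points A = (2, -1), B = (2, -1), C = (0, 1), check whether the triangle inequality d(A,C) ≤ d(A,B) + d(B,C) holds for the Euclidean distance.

d(A,B) = √(0² + 0²) = √0 = 0, d(B,C) = √(2² + 2²) = √8 ≈ 2.8284, d(A,C) = √(2² + 2²) = √8 ≈ 2.8284.
d(A,C) ≈ 2.8284 ≤ 0 + 2.8284 = 2.8284. Triangle inequality is satisfied.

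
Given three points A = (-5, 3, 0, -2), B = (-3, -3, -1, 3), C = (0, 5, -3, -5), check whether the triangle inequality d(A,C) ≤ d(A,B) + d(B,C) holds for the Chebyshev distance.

d(A,B) = max(2, 6, 1, 5) = 6, d(B,C) = max(3, 8, 2, 8) = 8, d(A,C) = max(5, 2, 3, 3) = 5.
d(A,C) = 5 ≤ 6 + 8 = 14. Triangle inequality is satisfied.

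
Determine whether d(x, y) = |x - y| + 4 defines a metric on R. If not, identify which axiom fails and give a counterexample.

No. d fails identity of indiscernibles (specifically d(x,x) = 0): d(4, 4) = |4 - 4| + 4 = 0 + 4 = 4 ≠ 0.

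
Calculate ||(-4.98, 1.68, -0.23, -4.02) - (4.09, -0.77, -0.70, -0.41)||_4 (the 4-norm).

(Σ|x_i - y_i|^4)^(1/4) = (|-4.98 - 4.09|^4 + |1.68 - (-0.77)|^4 + |-0.23 - (-0.7)|^4 + |-4.02 - (-0.41)|^4)^(1/4)
= (9.07^4 + 2.45^4 + 0.47^4 + 3.61^4)^(1/4) ≈ (6767.5138 + 36.03 + 0.0488 + 169.8356)^(1/4) = (6973.4282)^(1/4) ≈ 9.1382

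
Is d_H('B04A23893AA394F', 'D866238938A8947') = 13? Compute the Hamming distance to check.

Differing positions: 1, 2, 3, 4, 10, 12, 15. Hamming distance = 7, so the claim that d_H = 13 is false.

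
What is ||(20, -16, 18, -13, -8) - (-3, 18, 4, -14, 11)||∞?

max(|x_i - y_i|) = max(|20 - (-3)|, |-16 - 18|, |18 - 4|, |-13 - (-14)|, |-8 - 11|) = max(23, 34, 14, 1, 19) = 34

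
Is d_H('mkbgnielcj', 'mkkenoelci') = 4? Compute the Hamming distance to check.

Differing positions: 3, 4, 6, 10. Hamming distance = 4, so the claim is true.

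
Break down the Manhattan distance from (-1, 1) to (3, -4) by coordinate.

Σ|x_i - y_i| = |-1 - 3| + |1 - (-4)| = 4 + 5 = 9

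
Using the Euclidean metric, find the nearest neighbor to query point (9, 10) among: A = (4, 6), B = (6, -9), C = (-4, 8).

Distances: d(A) ≈ 6.4031, d(B) ≈ 19.2354, d(C) ≈ 13.1529. Nearest: A = (4, 6) with distance 6.4031.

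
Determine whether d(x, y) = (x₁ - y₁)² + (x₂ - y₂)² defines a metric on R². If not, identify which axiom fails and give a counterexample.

No. The squared Euclidean distance fails the triangle inequality. Counterexample: x = (0, 0), y = (5, 3), z = (10, 6). d(x,z) = 10² + 6² = 136, but d(x,y) + d(y,z) = (5² + 3²) + (5² + 3²) = 34 + 34 = 68. Since 136 > 68, the triangle inequality is violated. (Note: √d, the ordinary Euclidean distance, IS a metric.)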